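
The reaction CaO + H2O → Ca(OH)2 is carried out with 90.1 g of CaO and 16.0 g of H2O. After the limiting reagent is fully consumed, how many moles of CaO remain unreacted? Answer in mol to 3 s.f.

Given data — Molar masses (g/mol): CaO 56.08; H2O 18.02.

n(CaO) = 90.10 / 56.08 = 1.607 mol
n(H2O) = 16.00 / 18.02 = 0.8879 mol
n/ν for CaO = 1.607/1 = 1.607
n/ν for H2O = 0.8879/1 = 0.8879
Smallest n/ν is H2O → limiting reagent.
CaO consumed = (1/1) × 0.8879 = 0.8879 mol
CaO remaining = 1.607 − 0.8879 = 0.7191 mol

0.719 mol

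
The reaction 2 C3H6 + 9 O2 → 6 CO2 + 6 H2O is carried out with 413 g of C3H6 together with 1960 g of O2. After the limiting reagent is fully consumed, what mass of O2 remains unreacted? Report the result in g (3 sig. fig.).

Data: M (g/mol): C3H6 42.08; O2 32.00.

n(C3H6) = 413.0 / 42.08 = 9.815 mol
n(O2) = 1960 / 32.00 = 61.25 mol
n/ν for C3H6 = 9.815/2 = 4.908
n/ν for O2 = 61.25/9 = 6.806
Smallest n/ν is C3H6 → limiting reagent.
O2 consumed = (9/2) × 9.815 = 44.17 mol
O2 remaining = 61.25 − 44.17 = 17.08 mol
mass = 17.08 × 32.00 = 546.6 g

547 g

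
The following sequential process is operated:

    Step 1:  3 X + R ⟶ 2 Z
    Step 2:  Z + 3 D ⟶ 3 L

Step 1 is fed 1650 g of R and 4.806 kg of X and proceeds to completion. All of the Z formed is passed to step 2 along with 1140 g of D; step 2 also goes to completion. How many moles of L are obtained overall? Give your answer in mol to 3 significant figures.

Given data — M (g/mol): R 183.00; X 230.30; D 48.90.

23.3 mol

Step 1:
n(R) = 1650 / 183.00 = 9.016 mol
n(X) = 4.806×1000 / 230.30 = 20.87 mol
n/ν → R: 9.016, X: 6.957; X is limiting.
n(Z) produced = (2/3) × 20.87 = 13.91 mol
Step 2:
n(Z) available = 13.91 mol
n(D) = 1140 / 48.90 = 23.31 mol
n/ν → Z: 13.91, D: 7.770; D is limiting.
n(L) = (3/3) × 23.31 = 23.31 mol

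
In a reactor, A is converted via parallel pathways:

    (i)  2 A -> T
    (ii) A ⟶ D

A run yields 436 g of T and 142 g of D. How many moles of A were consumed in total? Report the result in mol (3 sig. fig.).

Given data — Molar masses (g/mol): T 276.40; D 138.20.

n(T) = 436 / 276.40 = 1.577 mol
n(D) = 142 / 138.20 = 1.027 mol
n(A) via (i) = (2/1)×1.577 = 3.154 mol
n(A) via (ii) = (1/1)×1.027 = 1.027 mol
total n(A) = 3.154 + 1.027 = 4.181 mol

4.18 mol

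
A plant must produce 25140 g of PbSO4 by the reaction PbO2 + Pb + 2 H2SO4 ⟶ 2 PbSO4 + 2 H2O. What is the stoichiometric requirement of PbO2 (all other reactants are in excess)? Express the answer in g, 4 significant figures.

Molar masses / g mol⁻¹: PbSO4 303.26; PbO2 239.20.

n(PbSO4) = 25140 / 303.26 = 82.90 mol
n(PbO2) = (1/2) × 82.90 = 41.45 mol
mass = 41.45 × 239.20 = 9915 g

9915 g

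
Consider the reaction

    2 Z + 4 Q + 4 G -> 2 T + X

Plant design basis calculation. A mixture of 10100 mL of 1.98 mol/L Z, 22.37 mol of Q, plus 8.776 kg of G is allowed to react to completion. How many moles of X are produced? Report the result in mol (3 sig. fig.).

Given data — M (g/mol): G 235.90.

n(Z) = 1.98 × 10100/1000 = 20.00 mol
n(Q) = 22.37 mol
n(G) = 8.776×1000 / 235.90 = 37.20 mol
n/ν → Z: 10.00, Q: 5.593, G: 9.300; Q is limiting.
n(X) = (1/4) × 22.37 = 5.593 mol

5.59 mol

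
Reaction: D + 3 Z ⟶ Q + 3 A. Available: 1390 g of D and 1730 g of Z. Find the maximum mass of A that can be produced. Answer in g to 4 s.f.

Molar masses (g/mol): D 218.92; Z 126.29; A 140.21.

n(D) = 1390 / 218.92 = 6.349 mol
n(Z) = 1730 / 126.29 = 13.70 mol
n/ν for D = 6.349/1 = 6.349
n/ν for Z = 13.70/3 = 4.567
Smallest n/ν is Z → limiting reagent.
n(A) = (3/3) × 13.70 = 13.70 mol
mass = 13.70 × 140.21 = 1921 g

1921 g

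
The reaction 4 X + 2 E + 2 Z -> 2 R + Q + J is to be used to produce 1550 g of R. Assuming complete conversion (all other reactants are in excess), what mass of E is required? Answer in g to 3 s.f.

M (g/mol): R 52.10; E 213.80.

6360 g

n(R) = 1550 / 52.10 = 29.75 mol
n(E) = (2/2) × 29.75 = 29.75 mol
mass = 29.75 × 213.80 = 6361 g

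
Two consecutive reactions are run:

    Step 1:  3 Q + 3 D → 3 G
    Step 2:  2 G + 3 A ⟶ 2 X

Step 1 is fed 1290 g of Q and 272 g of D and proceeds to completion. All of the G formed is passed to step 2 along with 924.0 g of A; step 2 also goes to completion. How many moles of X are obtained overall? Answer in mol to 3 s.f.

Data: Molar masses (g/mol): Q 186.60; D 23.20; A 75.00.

Step 1:
n(Q) = 1290 / 186.60 = 6.913 mol
n(D) = 272.0 / 23.20 = 11.72 mol
n/ν → Q: 2.304, D: 3.907; Q is limiting.
n(G) produced = (3/3) × 6.913 = 6.913 mol
Step 2:
n(G) available = 6.913 mol
n(A) = 924.0 / 75.00 = 12.32 mol
n/ν → G: 3.457, A: 4.107; G is limiting.
n(X) = (2/2) × 6.913 = 6.913 mol

6.91 mol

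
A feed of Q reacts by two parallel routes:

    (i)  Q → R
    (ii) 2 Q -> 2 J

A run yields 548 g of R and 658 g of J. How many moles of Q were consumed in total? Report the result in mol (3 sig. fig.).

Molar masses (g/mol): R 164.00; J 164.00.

7.35 mol

n(R) = 548 / 164.00 = 3.341 mol
n(J) = 658 / 164.00 = 4.012 mol
n(Q) via (i) = (1/1)×3.341 = 3.341 mol
n(Q) via (ii) = (2/2)×4.012 = 4.012 mol
total n(Q) = 3.341 + 4.012 = 7.353 mol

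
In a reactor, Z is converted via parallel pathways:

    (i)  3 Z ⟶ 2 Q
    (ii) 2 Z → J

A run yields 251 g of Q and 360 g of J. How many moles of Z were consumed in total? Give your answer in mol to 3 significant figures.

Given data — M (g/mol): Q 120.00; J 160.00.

n(Q) = 251 / 120.00 = 2.092 mol
n(J) = 360 / 160.00 = 2.250 mol
n(Z) via (i) = (3/2)×2.092 = 3.138 mol
n(Z) via (ii) = (2/1)×2.250 = 4.500 mol
total n(Z) = 3.138 + 4.500 = 7.638 mol

7.64 mol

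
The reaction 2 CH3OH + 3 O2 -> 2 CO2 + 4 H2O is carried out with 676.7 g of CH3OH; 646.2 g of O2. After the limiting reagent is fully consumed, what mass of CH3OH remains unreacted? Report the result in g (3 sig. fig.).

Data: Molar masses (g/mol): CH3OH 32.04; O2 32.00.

n(CH3OH) = 676.7 / 32.04 = 21.12 mol
n(O2) = 646.2 / 32.00 = 20.19 mol
n/ν for CH3OH = 21.12/2 = 10.56
n/ν for O2 = 20.19/3 = 6.730
Smallest n/ν is O2 → limiting reagent.
CH3OH consumed = (2/3) × 20.19 = 13.46 mol
CH3OH remaining = 21.12 − 13.46 = 7.660 mol
mass = 7.660 × 32.04 = 245.4 g

245 g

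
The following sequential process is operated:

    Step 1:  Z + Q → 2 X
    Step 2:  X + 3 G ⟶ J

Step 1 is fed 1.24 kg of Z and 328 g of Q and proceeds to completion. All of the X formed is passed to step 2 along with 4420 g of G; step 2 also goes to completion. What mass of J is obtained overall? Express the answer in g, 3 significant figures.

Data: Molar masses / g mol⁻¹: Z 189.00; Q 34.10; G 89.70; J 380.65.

Step 1:
n(Z) = 1.240×1000 / 189.00 = 6.561 mol
n(Q) = 328.0 / 34.10 = 9.619 mol
n/ν → Z: 6.561, Q: 9.619; Z is limiting.
n(X) produced = (2/1) × 6.561 = 13.12 mol
Step 2:
n(X) available = 13.12 mol
n(G) = 4420 / 89.70 = 49.28 mol
n/ν → X: 13.12, G: 16.43; X is limiting.
n(J) = (1/1) × 13.12 = 13.12 mol
mass = 13.12 × 380.65 = 4994 g

4990 g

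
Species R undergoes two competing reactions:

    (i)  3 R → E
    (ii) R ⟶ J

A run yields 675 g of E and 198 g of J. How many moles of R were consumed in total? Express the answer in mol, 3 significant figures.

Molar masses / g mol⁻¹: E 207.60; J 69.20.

12.6 mol

n(E) = 675 / 207.60 = 3.251 mol
n(J) = 198 / 69.20 = 2.861 mol
n(R) via (i) = (3/1)×3.251 = 9.753 mol
n(R) via (ii) = (1/1)×2.861 = 2.861 mol
total n(R) = 9.753 + 2.861 = 12.61 mol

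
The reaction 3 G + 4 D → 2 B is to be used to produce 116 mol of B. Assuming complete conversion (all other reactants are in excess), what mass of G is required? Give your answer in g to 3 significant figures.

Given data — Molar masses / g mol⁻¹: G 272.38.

47400 g

n(B) = 116.0 mol
n(G) = (3/2) × 116.0 = 174.0 mol
mass = 174.0 × 272.38 = 47390 g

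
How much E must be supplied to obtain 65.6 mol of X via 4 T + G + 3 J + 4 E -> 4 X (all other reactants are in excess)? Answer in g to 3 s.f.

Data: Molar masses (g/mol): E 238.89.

n(X) = 65.60 mol
n(E) = (4/4) × 65.60 = 65.60 mol
mass = 65.60 × 238.89 = 15670 g

15700 g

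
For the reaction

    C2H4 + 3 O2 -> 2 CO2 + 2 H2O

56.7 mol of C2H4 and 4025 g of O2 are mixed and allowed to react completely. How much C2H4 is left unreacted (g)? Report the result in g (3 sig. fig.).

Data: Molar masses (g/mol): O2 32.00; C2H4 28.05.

n(C2H4) = 56.70 mol
n(O2) = 4025 / 32.00 = 125.8 mol
n/ν → C2H4: 56.70, O2: 41.93; O2 is limiting.
C2H4 consumed = (1/3) × 125.8 = 41.93 mol
C2H4 remaining = 56.70 − 41.93 = 14.77 mol
mass = 14.77 × 28.05 = 414.3 g

414 g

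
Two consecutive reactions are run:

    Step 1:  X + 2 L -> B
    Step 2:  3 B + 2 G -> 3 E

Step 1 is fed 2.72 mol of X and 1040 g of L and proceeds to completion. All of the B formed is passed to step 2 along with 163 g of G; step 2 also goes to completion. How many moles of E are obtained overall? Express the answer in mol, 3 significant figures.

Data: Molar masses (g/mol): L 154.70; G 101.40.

2.41 mol

Step 1:
n(X) = 2.720 mol
n(L) = 1040 / 154.70 = 6.723 mol
n/ν for X = 2.720/1 = 2.720
n/ν for L = 6.723/2 = 3.362
Smallest n/ν is X → limiting reagent.
n(B) produced = (1/1) × 2.720 = 2.720 mol
Step 2:
n(B) available = 2.720 mol
n(G) = 163.0 / 101.40 = 1.607 mol
n/ν for B = 2.720/3 = 0.9067
n/ν for G = 1.607/2 = 0.8035
Smallest n/ν is G → limiting reagent.
n(E) = (3/2) × 1.607 = 2.411 mol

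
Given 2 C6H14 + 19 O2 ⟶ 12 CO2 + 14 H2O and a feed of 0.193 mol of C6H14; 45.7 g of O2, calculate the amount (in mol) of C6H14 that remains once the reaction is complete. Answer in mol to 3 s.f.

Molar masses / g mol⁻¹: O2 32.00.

n(C6H14) = 0.1930 mol
n(O2) = 45.70 / 32.00 = 1.428 mol
n/ν for C6H14 = 0.1930/2 = 0.09650
n/ν for O2 = 1.428/19 = 0.07516
Smallest n/ν is O2 → limiting reagent.
C6H14 consumed = (2/19) × 1.428 = 0.1503 mol
C6H14 remaining = 0.1930 − 0.1503 = 0.04270 mol

0.0427 mol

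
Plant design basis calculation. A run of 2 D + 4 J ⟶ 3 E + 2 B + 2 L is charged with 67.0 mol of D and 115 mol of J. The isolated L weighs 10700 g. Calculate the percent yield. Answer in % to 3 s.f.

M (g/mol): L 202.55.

n(D) = 67.00 mol
n(J) = 115.0 mol
n/ν for D = 67.00/2 = 33.50
n/ν for J = 115.0/4 = 28.75
Smallest n/ν is J → limiting reagent.
theoretical n(L) = (2/4) × 115.0 = 57.50 mol → 11650 g
% yield = 10700 / 11650 × 100 = 91.85 %

91.9 %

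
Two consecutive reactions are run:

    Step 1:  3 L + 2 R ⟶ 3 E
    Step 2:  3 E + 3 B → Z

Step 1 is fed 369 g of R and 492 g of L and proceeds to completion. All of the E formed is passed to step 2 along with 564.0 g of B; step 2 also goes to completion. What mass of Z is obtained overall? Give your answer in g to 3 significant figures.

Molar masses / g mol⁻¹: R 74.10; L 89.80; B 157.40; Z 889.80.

1060 g

Step 1:
n(R) = 369.0 / 74.10 = 4.980 mol
n(L) = 492.0 / 89.80 = 5.479 mol
n/ν for R = 4.980/2 = 2.490
n/ν for L = 5.479/3 = 1.826
Smallest n/ν is L → limiting reagent.
n(E) produced = (3/3) × 5.479 = 5.479 mol
Step 2:
n(E) available = 5.479 mol
n(B) = 564.0 / 157.40 = 3.583 mol
n/ν for E = 5.479/3 = 1.826
n/ν for B = 3.583/3 = 1.194
Smallest n/ν is B → limiting reagent.
n(Z) = (1/3) × 3.583 = 1.194 mol
mass = 1.194 × 889.80 = 1062 g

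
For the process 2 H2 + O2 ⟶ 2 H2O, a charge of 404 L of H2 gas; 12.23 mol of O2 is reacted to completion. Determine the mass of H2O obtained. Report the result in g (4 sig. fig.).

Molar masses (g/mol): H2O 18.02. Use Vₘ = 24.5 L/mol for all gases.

297.1 g

n(H2) = 404.0 / 24.5 = 16.49 mol
n(O2) = 12.23 mol
n/ν for H2 = 16.49/2 = 8.245
n/ν for O2 = 12.23/1 = 12.23
Smallest n/ν is H2 → limiting reagent.
n(H2O) = (2/2) × 16.49 = 16.49 mol
mass = 16.49 × 18.02 = 297.1 g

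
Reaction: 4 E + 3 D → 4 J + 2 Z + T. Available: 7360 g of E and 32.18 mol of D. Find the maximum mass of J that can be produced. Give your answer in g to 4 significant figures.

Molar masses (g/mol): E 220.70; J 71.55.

n(E) = 7360 / 220.70 = 33.35 mol
n(D) = 32.18 mol
n/ν for E = 33.35/4 = 8.338
n/ν for D = 32.18/3 = 10.73
Smallest n/ν is E → limiting reagent.
n(J) = (4/4) × 33.35 = 33.35 mol
mass = 33.35 × 71.55 = 2386 g

2386 g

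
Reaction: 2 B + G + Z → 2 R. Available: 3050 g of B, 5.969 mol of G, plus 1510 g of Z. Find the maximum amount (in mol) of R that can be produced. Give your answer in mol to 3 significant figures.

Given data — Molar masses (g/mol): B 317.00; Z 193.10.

9.62 mol

n(B) = 3050 / 317.00 = 9.621 mol
n(G) = 5.969 mol
n(Z) = 1510 / 193.10 = 7.820 mol
n/ν → B: 4.811, G: 5.969, Z: 7.820; B is limiting.
n(R) = (2/2) × 9.621 = 9.621 mol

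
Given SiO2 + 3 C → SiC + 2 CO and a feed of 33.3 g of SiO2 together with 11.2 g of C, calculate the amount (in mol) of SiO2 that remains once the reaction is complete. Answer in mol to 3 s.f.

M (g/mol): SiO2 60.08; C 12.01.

0.243 mol

n(SiO2) = 33.30 / 60.08 = 0.5543 mol
n(C) = 11.20 / 12.01 = 0.9326 mol
n/ν for SiO2 = 0.5543/1 = 0.5543
n/ν for C = 0.9326/3 = 0.3109
Smallest n/ν is C → limiting reagent.
SiO2 consumed = (1/3) × 0.9326 = 0.3109 mol
SiO2 remaining = 0.5543 − 0.3109 = 0.2434 mol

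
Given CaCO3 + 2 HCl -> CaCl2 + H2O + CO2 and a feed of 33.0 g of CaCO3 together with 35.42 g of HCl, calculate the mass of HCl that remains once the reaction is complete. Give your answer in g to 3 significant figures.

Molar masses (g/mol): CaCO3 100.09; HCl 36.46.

11.4 g

n(CaCO3) = 33.00 / 100.09 = 0.3297 mol
n(HCl) = 35.42 / 36.46 = 0.9715 mol
n/ν → CaCO3: 0.3297, HCl: 0.4858; CaCO3 is limiting.
HCl consumed = (2/1) × 0.3297 = 0.6594 mol
HCl remaining = 0.9715 − 0.6594 = 0.3121 mol
mass = 0.3121 × 36.46 = 11.38 g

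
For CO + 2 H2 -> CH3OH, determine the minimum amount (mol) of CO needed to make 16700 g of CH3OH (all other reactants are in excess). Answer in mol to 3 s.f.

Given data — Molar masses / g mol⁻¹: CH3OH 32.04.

n(CH3OH) = 16700 / 32.04 = 521.2 mol
n(CO) = (1/1) × 521.2 = 521.2 mol

521 mol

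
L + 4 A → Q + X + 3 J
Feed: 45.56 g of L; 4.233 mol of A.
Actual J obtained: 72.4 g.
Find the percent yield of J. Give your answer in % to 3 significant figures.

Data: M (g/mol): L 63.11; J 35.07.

95.3 %

n(L) = 45.56 / 63.11 = 0.7219 mol
n(A) = 4.233 mol
n/ν for L = 0.7219/1 = 0.7219
n/ν for A = 4.233/4 = 1.058
Smallest n/ν is L → limiting reagent.
theoretical n(J) = (3/1) × 0.7219 = 2.166 mol → 75.96 g
% yield = 72.4 / 75.96 × 100 = 95.31 %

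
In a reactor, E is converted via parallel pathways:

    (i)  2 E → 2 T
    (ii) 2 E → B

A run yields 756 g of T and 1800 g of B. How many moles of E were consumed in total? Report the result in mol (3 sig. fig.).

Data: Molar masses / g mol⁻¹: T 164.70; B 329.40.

15.5 mol

n(T) = 756 / 164.70 = 4.590 mol
n(B) = 1800 / 329.40 = 5.464 mol
n(E) via (i) = (2/2)×4.590 = 4.590 mol
n(E) via (ii) = (2/1)×5.464 = 10.93 mol
total n(E) = 4.590 + 10.93 = 15.52 mol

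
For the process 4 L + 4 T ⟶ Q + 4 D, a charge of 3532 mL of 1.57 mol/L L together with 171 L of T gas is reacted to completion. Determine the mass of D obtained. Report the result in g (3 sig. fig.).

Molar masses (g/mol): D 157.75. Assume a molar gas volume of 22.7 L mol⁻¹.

n(L) = 1.57 × 3532/1000 = 5.545 mol
n(T) = 171.0 / 22.7 = 7.533 mol
n/ν → L: 1.386, T: 1.883; L is limiting.
n(D) = (4/4) × 5.545 = 5.545 mol
mass = 5.545 × 157.75 = 874.7 g

875 g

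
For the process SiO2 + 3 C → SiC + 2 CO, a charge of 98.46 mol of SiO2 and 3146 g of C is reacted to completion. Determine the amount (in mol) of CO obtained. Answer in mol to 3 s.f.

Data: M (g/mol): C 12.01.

175 mol

n(SiO2) = 98.46 mol
n(C) = 3146 / 12.01 = 261.9 mol
n/ν for SiO2 = 98.46/1 = 98.46
n/ν for C = 261.9/3 = 87.30
Smallest n/ν is C → limiting reagent.
n(CO) = (2/3) × 261.9 = 174.6 mol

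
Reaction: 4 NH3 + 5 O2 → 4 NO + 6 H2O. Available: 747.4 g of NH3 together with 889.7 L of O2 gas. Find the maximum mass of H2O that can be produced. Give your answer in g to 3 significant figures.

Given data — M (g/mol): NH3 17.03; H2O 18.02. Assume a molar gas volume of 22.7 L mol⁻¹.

n(NH3) = 747.4 / 17.03 = 43.89 mol
n(O2) = 889.7 / 22.7 = 39.19 mol
n/ν → NH3: 10.97, O2: 7.838; O2 is limiting.
n(H2O) = (6/5) × 39.19 = 47.03 mol
mass = 47.03 × 18.02 = 847.5 g

848 g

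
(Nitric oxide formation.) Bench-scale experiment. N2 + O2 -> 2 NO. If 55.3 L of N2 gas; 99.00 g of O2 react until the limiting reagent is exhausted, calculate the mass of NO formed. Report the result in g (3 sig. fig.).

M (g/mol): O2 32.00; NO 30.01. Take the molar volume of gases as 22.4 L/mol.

n(N2) = 55.30 / 22.4 = 2.469 mol
n(O2) = 99.00 / 32.00 = 3.094 mol
n/ν for N2 = 2.469/1 = 2.469
n/ν for O2 = 3.094/1 = 3.094
Smallest n/ν is N2 → limiting reagent.
n(NO) = (2/1) × 2.469 = 4.938 mol
mass = 4.938 × 30.01 = 148.2 g

148 g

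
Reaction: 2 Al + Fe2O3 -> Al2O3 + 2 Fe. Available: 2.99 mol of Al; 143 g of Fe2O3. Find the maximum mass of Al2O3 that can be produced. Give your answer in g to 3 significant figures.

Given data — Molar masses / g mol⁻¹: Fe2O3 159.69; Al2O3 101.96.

n(Al) = 2.990 mol
n(Fe2O3) = 143.0 / 159.69 = 0.8955 mol
n/ν for Al = 2.990/2 = 1.495
n/ν for Fe2O3 = 0.8955/1 = 0.8955
Smallest n/ν is Fe2O3 → limiting reagent.
n(Al2O3) = (1/1) × 0.8955 = 0.8955 mol
mass = 0.8955 × 101.96 = 91.31 g

91.3 g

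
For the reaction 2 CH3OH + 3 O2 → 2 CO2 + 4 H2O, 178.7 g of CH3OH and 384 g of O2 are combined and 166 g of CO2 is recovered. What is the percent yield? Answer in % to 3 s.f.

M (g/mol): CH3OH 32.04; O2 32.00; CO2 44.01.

67.6 %

n(CH3OH) = 178.7 / 32.04 = 5.577 mol
n(O2) = 384.0 / 32.00 = 12.00 mol
n/ν for CH3OH = 5.577/2 = 2.789
n/ν for O2 = 12.00/3 = 4.000
Smallest n/ν is CH3OH → limiting reagent.
theoretical n(CO2) = (2/2) × 5.577 = 5.577 mol → 245.4 g
% yield = 166 / 245.4 × 100 = 67.64 %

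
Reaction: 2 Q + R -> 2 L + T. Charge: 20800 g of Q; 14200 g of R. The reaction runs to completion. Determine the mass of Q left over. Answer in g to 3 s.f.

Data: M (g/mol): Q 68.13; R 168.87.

9340 g

n(Q) = 20800 / 68.13 = 305.3 mol
n(R) = 14200 / 168.87 = 84.09 mol
n/ν → Q: 152.7, R: 84.09; R is limiting.
Q consumed = (2/1) × 84.09 = 168.2 mol
Q remaining = 305.3 − 168.2 = 137.1 mol
mass = 137.1 × 68.13 = 9341 g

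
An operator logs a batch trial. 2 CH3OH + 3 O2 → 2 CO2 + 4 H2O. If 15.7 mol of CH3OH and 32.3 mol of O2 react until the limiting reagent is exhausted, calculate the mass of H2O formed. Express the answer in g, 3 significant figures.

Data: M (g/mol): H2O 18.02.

n(CH3OH) = 15.70 mol
n(O2) = 32.30 mol
n/ν → CH3OH: 7.850, O2: 10.77; CH3OH is limiting.
n(H2O) = (4/2) × 15.70 = 31.40 mol
mass = 31.40 × 18.02 = 565.8 g

566 g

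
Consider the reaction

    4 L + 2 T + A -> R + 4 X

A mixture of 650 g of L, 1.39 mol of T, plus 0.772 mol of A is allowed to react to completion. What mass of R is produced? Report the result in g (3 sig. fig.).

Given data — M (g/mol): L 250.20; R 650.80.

423 g

n(L) = 650.0 / 250.20 = 2.598 mol
n(T) = 1.390 mol
n(A) = 0.7720 mol
n/ν for L = 2.598/4 = 0.6495
n/ν for T = 1.390/2 = 0.6950
n/ν for A = 0.7720/1 = 0.7720
Smallest n/ν is L → limiting reagent.
n(R) = (1/4) × 2.598 = 0.6495 mol
mass = 0.6495 × 650.80 = 422.7 g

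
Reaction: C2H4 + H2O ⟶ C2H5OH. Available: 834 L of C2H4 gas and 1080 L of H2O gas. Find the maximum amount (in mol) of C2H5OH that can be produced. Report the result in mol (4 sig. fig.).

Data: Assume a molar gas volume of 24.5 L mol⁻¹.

n(C2H4) = 834.0 / 24.5 = 34.04 mol
n(H2O) = 1080 / 24.5 = 44.08 mol
n/ν → C2H4: 34.04, H2O: 44.08; C2H4 is limiting.
n(C2H5OH) = (1/1) × 34.04 = 34.04 mol

34.04 mol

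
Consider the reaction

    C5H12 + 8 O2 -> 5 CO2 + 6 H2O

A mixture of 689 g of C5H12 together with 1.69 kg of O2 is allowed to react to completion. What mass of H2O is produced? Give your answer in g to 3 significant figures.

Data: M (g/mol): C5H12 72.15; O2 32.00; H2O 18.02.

714 g

n(C5H12) = 689.0 / 72.15 = 9.550 mol
n(O2) = 1.690×1000 / 32.00 = 52.81 mol
n/ν for C5H12 = 9.550/1 = 9.550
n/ν for O2 = 52.81/8 = 6.601
Smallest n/ν is O2 → limiting reagent.
n(H2O) = (6/8) × 52.81 = 39.61 mol
mass = 39.61 × 18.02 = 713.8 g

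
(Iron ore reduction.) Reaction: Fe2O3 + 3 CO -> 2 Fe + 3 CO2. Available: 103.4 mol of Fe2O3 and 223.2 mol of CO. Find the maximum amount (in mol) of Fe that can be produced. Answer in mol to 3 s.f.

n(Fe2O3) = 103.4 mol
n(CO) = 223.2 mol
n/ν → Fe2O3: 103.4, CO: 74.40; CO is limiting.
n(Fe) = (2/3) × 223.2 = 148.8 mol

149 mol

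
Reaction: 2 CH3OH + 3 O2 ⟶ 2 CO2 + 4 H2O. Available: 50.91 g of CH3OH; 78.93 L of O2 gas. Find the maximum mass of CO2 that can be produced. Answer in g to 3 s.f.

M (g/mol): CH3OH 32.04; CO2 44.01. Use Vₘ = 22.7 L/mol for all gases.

69.9 g

n(CH3OH) = 50.91 / 32.04 = 1.589 mol
n(O2) = 78.93 / 22.7 = 3.477 mol
n/ν for CH3OH = 1.589/2 = 0.7945
n/ν for O2 = 3.477/3 = 1.159
Smallest n/ν is CH3OH → limiting reagent.
n(CO2) = (2/2) × 1.589 = 1.589 mol
mass = 1.589 × 44.01 = 69.93 g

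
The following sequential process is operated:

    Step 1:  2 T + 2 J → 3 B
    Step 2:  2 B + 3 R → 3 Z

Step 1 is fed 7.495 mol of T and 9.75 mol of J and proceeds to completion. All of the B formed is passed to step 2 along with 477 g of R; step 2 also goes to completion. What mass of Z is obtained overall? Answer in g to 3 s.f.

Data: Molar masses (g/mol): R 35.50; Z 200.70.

2700 g

Step 1:
n(T) = 7.495 mol
n(J) = 9.750 mol
n/ν for T = 7.495/2 = 3.748
n/ν for J = 9.750/2 = 4.875
Smallest n/ν is T → limiting reagent.
n(B) produced = (3/2) × 7.495 = 11.24 mol
Step 2:
n(B) available = 11.24 mol
n(R) = 477.0 / 35.50 = 13.44 mol
n/ν for B = 11.24/2 = 5.620
n/ν for R = 13.44/3 = 4.480
Smallest n/ν is R → limiting reagent.
n(Z) = (3/3) × 13.44 = 13.44 mol
mass = 13.44 × 200.70 = 2697 g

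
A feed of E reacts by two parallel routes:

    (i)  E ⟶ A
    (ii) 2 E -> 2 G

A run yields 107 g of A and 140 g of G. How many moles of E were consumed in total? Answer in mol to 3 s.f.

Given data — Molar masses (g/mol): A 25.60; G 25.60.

9.65 mol

n(A) = 107 / 25.60 = 4.180 mol
n(G) = 140 / 25.60 = 5.469 mol
n(E) via (i) = (1/1)×4.180 = 4.180 mol
n(E) via (ii) = (2/2)×5.469 = 5.469 mol
total n(E) = 4.180 + 5.469 = 9.649 mol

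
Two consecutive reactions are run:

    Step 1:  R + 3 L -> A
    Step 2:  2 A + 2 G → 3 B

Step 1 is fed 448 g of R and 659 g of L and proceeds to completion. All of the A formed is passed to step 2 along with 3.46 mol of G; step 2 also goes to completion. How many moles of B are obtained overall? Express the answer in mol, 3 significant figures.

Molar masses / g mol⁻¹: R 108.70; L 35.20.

5.19 mol

Step 1:
n(R) = 448.0 / 108.70 = 4.121 mol
n(L) = 659.0 / 35.20 = 18.72 mol
n/ν for R = 4.121/1 = 4.121
n/ν for L = 18.72/3 = 6.240
Smallest n/ν is R → limiting reagent.
n(A) produced = (1/1) × 4.121 = 4.121 mol
Step 2:
n(A) available = 4.121 mol
n(G) = 3.460 mol
n/ν for A = 4.121/2 = 2.061
n/ν for G = 3.460/2 = 1.730
Smallest n/ν is G → limiting reagent.
n(B) = (3/2) × 3.460 = 5.190 mol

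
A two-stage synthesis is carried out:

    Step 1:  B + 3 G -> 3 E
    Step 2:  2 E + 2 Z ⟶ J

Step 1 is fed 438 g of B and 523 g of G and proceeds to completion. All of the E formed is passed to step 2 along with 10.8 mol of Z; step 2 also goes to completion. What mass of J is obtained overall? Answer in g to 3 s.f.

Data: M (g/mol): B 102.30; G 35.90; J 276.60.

Step 1:
n(B) = 438.0 / 102.30 = 4.282 mol
n(G) = 523.0 / 35.90 = 14.57 mol
n/ν → B: 4.282, G: 4.857; B is limiting.
n(E) produced = (3/1) × 4.282 = 12.85 mol
Step 2:
n(E) available = 12.85 mol
n(Z) = 10.80 mol
n/ν → E: 6.425, Z: 5.400; Z is limiting.
n(J) = (1/2) × 10.80 = 5.400 mol
mass = 5.400 × 276.60 = 1494 g

1490 g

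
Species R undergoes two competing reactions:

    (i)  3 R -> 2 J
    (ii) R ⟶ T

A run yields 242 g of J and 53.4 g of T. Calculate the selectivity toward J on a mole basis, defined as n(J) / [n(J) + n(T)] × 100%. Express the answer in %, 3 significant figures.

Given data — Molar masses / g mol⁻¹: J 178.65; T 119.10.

75.1 %

n(J) = 242 / 178.65 = 1.355 mol
n(T) = 53.4 / 119.10 = 0.4484 mol
selectivity = 1.355/(1.355+0.4484) × 100 = 75.14 %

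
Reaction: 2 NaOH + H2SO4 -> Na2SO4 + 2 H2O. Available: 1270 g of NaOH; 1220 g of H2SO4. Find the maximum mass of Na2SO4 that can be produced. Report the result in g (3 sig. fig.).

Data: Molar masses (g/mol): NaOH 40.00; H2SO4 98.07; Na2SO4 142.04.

n(NaOH) = 1270 / 40.00 = 31.75 mol
n(H2SO4) = 1220 / 98.07 = 12.44 mol
n/ν → NaOH: 15.88, H2SO4: 12.44; H2SO4 is limiting.
n(Na2SO4) = (1/1) × 12.44 = 12.44 mol
mass = 12.44 × 142.04 = 1767 g

1770 g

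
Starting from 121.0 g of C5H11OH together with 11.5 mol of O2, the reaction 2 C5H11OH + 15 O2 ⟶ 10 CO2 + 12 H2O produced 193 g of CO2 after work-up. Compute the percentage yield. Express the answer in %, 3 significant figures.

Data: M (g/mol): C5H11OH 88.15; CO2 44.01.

n(C5H11OH) = 121.0 / 88.15 = 1.373 mol
n(O2) = 11.50 mol
n/ν for C5H11OH = 1.373/2 = 0.6865
n/ν for O2 = 11.50/15 = 0.7667
Smallest n/ν is C5H11OH → limiting reagent.
theoretical n(CO2) = (10/2) × 1.373 = 6.865 mol → 302.1 g
% yield = 193 / 302.1 × 100 = 63.89 %

63.9 %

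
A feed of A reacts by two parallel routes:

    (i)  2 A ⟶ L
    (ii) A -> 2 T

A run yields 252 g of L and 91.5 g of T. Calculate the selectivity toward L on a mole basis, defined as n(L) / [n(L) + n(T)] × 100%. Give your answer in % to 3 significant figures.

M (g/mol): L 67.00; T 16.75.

40.8 %

n(L) = 252 / 67.00 = 3.761 mol
n(T) = 91.5 / 16.75 = 5.463 mol
selectivity = 3.761/(3.761+5.463) × 100 = 40.77 %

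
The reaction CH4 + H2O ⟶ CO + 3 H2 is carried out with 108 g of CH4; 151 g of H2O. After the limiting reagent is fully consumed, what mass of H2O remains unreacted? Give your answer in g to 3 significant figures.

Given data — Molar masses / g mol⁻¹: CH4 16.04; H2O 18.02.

29.7 g

n(CH4) = 108.0 / 16.04 = 6.733 mol
n(H2O) = 151.0 / 18.02 = 8.380 mol
n/ν → CH4: 6.733, H2O: 8.380; CH4 is limiting.
H2O consumed = (1/1) × 6.733 = 6.733 mol
H2O remaining = 8.380 − 6.733 = 1.647 mol
mass = 1.647 × 18.02 = 29.68 g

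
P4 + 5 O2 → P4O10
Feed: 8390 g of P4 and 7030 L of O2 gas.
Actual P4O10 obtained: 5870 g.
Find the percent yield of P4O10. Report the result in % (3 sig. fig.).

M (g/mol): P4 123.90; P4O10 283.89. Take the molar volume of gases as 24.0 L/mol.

35.3 %

n(P4) = 8390 / 123.90 = 67.72 mol
n(O2) = 7030 / 24.0 = 292.9 mol
n/ν for P4 = 67.72/1 = 67.72
n/ν for O2 = 292.9/5 = 58.58
Smallest n/ν is O2 → limiting reagent.
theoretical n(P4O10) = (1/5) × 292.9 = 58.58 mol → 16630 g
% yield = 5870 / 16630 × 100 = 35.30 %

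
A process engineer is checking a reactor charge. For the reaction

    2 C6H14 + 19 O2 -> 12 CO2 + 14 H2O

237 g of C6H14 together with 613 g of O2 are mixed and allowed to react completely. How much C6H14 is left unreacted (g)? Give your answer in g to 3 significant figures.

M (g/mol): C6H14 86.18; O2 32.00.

n(C6H14) = 237.0 / 86.18 = 2.750 mol
n(O2) = 613.0 / 32.00 = 19.16 mol
n/ν for C6H14 = 2.750/2 = 1.375
n/ν for O2 = 19.16/19 = 1.008
Smallest n/ν is O2 → limiting reagent.
C6H14 consumed = (2/19) × 19.16 = 2.017 mol
C6H14 remaining = 2.750 − 2.017 = 0.7330 mol
mass = 0.7330 × 86.18 = 63.17 g

63.2 g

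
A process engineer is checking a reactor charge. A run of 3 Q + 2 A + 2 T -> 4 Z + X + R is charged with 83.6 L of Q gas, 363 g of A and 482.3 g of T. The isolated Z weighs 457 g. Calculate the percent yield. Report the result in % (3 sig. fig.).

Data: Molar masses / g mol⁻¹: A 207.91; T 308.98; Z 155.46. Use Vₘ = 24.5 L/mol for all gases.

n(Q) = 83.60 / 24.5 = 3.412 mol
n(A) = 363.0 / 207.91 = 1.746 mol
n(T) = 482.3 / 308.98 = 1.561 mol
n/ν → Q: 1.137, A: 0.8730, T: 0.7805; T is limiting.
theoretical n(Z) = (4/2) × 1.561 = 3.122 mol → 485.3 g
% yield = 457 / 485.3 × 100 = 94.17 %

94.2 %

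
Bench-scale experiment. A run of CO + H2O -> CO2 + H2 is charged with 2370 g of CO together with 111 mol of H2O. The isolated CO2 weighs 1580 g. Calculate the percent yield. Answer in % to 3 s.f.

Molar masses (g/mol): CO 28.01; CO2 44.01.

n(CO) = 2370 / 28.01 = 84.61 mol
n(H2O) = 111.0 mol
n/ν → CO: 84.61, H2O: 111.0; CO is limiting.
theoretical n(CO2) = (1/1) × 84.61 = 84.61 mol → 3724 g
% yield = 1580 / 3724 × 100 = 42.43 %

42.4 %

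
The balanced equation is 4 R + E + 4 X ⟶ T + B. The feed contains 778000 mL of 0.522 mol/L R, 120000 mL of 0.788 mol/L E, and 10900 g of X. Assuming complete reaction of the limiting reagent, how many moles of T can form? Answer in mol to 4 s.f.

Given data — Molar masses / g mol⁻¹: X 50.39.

n(R) = 0.522 × 778000/1000 = 406.1 mol
n(E) = 0.788 × 120000/1000 = 94.56 mol
n(X) = 10900 / 50.39 = 216.3 mol
n/ν for R = 406.1/4 = 101.5
n/ν for E = 94.56/1 = 94.56
n/ν for X = 216.3/4 = 54.08
Smallest n/ν is X → limiting reagent.
n(T) = (1/4) × 216.3 = 54.08 mol

54.08 mol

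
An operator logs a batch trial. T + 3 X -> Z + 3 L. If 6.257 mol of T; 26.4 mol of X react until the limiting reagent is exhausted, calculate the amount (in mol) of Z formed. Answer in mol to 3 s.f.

6.26 mol

n(T) = 6.257 mol
n(X) = 26.40 mol
n/ν for T = 6.257/1 = 6.257
n/ν for X = 26.40/3 = 8.800
Smallest n/ν is T → limiting reagent.
n(Z) = (1/1) × 6.257 = 6.257 mol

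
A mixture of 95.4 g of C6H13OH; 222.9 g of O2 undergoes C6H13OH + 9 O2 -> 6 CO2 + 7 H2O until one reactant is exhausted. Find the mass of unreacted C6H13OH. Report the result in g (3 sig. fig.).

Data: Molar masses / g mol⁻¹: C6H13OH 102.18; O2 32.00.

n(C6H13OH) = 95.40 / 102.18 = 0.9336 mol
n(O2) = 222.9 / 32.00 = 6.966 mol
n/ν for C6H13OH = 0.9336/1 = 0.9336
n/ν for O2 = 6.966/9 = 0.7740
Smallest n/ν is O2 → limiting reagent.
C6H13OH consumed = (1/9) × 6.966 = 0.7740 mol
C6H13OH remaining = 0.9336 − 0.7740 = 0.1596 mol
mass = 0.1596 × 102.18 = 16.31 g

16.3 g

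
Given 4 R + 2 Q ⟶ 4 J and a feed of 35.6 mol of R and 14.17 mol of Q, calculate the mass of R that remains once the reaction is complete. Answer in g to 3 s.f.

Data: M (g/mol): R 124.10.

901 g

n(R) = 35.60 mol
n(Q) = 14.17 mol
n/ν for R = 35.60/4 = 8.900
n/ν for Q = 14.17/2 = 7.085
Smallest n/ν is Q → limiting reagent.
R consumed = (4/2) × 14.17 = 28.34 mol
R remaining = 35.60 − 28.34 = 7.260 mol
mass = 7.260 × 124.10 = 901.0 g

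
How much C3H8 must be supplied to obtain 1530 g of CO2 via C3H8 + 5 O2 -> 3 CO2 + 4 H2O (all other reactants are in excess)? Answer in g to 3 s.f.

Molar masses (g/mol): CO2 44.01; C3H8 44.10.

511 g

n(CO2) = 1530 / 44.01 = 34.76 mol
n(C3H8) = (1/3) × 34.76 = 11.59 mol
mass = 11.59 × 44.10 = 511.1 g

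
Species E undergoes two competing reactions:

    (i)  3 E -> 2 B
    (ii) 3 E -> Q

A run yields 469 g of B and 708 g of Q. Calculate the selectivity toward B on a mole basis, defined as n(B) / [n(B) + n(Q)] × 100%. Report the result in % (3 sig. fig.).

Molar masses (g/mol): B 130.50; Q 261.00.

57.0 %

n(B) = 469 / 130.50 = 3.594 mol
n(Q) = 708 / 261.00 = 2.713 mol
selectivity = 3.594/(3.594+2.713) × 100 = 56.98 %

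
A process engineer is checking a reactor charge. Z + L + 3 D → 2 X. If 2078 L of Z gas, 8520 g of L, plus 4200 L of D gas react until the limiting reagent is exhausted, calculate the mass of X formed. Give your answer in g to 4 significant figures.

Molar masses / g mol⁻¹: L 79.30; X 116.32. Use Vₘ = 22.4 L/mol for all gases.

14540 g

n(Z) = 2078 / 22.4 = 92.77 mol
n(L) = 8520 / 79.30 = 107.4 mol
n(D) = 4200 / 22.4 = 187.5 mol
n/ν for Z = 92.77/1 = 92.77
n/ν for L = 107.4/1 = 107.4
n/ν for D = 187.5/3 = 62.50
Smallest n/ν is D → limiting reagent.
n(X) = (2/3) × 187.5 = 125.0 mol
mass = 125.0 × 116.32 = 14540 g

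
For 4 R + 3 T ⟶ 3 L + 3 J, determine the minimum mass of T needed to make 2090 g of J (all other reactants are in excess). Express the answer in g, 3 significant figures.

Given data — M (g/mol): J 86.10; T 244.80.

5940 g

n(J) = 2090 / 86.10 = 24.27 mol
n(T) = (3/3) × 24.27 = 24.27 mol
mass = 24.27 × 244.80 = 5941 g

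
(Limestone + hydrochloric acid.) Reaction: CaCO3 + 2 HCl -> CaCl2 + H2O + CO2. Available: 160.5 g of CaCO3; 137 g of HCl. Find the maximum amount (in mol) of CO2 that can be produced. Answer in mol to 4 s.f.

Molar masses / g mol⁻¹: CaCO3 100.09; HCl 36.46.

n(CaCO3) = 160.5 / 100.09 = 1.604 mol
n(HCl) = 137.0 / 36.46 = 3.758 mol
n/ν → CaCO3: 1.604, HCl: 1.879; CaCO3 is limiting.
n(CO2) = (1/1) × 1.604 = 1.604 mol

1.604 mol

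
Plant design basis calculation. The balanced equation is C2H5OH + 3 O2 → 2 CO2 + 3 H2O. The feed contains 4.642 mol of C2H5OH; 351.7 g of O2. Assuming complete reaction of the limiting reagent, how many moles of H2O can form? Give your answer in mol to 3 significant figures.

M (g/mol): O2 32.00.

n(C2H5OH) = 4.642 mol
n(O2) = 351.7 / 32.00 = 10.99 mol
n/ν for C2H5OH = 4.642/1 = 4.642
n/ν for O2 = 10.99/3 = 3.663
Smallest n/ν is O2 → limiting reagent.
n(H2O) = (3/3) × 10.99 = 10.99 mol

11.0 mol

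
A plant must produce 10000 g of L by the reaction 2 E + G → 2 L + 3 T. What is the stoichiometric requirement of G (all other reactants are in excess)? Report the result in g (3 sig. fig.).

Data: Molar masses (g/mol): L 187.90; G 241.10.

n(L) = 10000 / 187.90 = 53.22 mol
n(G) = (1/2) × 53.22 = 26.61 mol
mass = 26.61 × 241.10 = 6416 g

6420 g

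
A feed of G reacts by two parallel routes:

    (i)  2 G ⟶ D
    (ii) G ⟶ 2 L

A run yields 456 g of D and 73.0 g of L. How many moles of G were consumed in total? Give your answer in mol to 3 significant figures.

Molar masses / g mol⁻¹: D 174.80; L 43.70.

6.05 mol

n(D) = 456 / 174.80 = 2.609 mol
n(L) = 73.0 / 43.70 = 1.670 mol
n(G) via (i) = (2/1)×2.609 = 5.218 mol
n(G) via (ii) = (1/2)×1.670 = 0.8350 mol
total n(G) = 5.218 + 0.8350 = 6.053 mol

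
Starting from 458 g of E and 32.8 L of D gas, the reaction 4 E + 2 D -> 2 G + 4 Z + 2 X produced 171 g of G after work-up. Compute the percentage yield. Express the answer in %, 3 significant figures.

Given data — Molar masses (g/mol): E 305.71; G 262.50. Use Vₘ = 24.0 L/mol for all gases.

87.0 %

n(E) = 458.0 / 305.71 = 1.498 mol
n(D) = 32.80 / 24.0 = 1.367 mol
n/ν → E: 0.3745, D: 0.6835; E is limiting.
theoretical n(G) = (2/4) × 1.498 = 0.7490 mol → 196.6 g
% yield = 171 / 196.6 × 100 = 86.98 %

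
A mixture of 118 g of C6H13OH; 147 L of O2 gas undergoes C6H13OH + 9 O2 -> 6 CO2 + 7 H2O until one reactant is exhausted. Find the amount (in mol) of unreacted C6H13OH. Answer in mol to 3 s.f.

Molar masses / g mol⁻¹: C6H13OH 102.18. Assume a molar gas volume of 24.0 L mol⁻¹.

0.474 mol

n(C6H13OH) = 118.0 / 102.18 = 1.155 mol
n(O2) = 147.0 / 24.0 = 6.125 mol
n/ν for C6H13OH = 1.155/1 = 1.155
n/ν for O2 = 6.125/9 = 0.6806
Smallest n/ν is O2 → limiting reagent.
C6H13OH consumed = (1/9) × 6.125 = 0.6806 mol
C6H13OH remaining = 1.155 − 0.6806 = 0.4744 mol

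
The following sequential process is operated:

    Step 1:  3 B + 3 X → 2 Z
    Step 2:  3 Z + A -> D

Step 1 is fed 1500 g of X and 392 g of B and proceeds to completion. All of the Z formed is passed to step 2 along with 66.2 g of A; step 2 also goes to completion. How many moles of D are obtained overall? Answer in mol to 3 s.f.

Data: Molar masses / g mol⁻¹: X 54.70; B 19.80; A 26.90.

2.46 mol

Step 1:
n(X) = 1500 / 54.70 = 27.42 mol
n(B) = 392.0 / 19.80 = 19.80 mol
n/ν for X = 27.42/3 = 9.140
n/ν for B = 19.80/3 = 6.600
Smallest n/ν is B → limiting reagent.
n(Z) produced = (2/3) × 19.80 = 13.20 mol
Step 2:
n(Z) available = 13.20 mol
n(A) = 66.20 / 26.90 = 2.461 mol
n/ν for Z = 13.20/3 = 4.400
n/ν for A = 2.461/1 = 2.461
Smallest n/ν is A → limiting reagent.
n(D) = (1/1) × 2.461 = 2.461 mol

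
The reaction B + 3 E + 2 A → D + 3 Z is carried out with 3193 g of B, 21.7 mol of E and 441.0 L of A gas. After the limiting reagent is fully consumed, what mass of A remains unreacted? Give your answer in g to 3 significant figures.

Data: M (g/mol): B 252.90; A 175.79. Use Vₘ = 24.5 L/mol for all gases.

621 g

n(B) = 3193 / 252.90 = 12.63 mol
n(E) = 21.70 mol
n(A) = 441.0 / 24.5 = 18.00 mol
n/ν for B = 12.63/1 = 12.63
n/ν for E = 21.70/3 = 7.233
n/ν for A = 18.00/2 = 9.000
Smallest n/ν is E → limiting reagent.
A consumed = (2/3) × 21.70 = 14.47 mol
A remaining = 18.00 − 14.47 = 3.530 mol
mass = 3.530 × 175.79 = 620.5 g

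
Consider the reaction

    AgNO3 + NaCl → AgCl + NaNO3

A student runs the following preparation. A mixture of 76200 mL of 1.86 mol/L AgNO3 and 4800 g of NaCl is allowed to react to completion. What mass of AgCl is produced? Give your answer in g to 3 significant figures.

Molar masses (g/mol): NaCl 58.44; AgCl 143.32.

n(AgNO3) = 1.86 × 76200/1000 = 141.7 mol
n(NaCl) = 4800 / 58.44 = 82.14 mol
n/ν for AgNO3 = 141.7/1 = 141.7
n/ν for NaCl = 82.14/1 = 82.14
Smallest n/ν is NaCl → limiting reagent.
n(AgCl) = (1/1) × 82.14 = 82.14 mol
mass = 82.14 × 143.32 = 11770 g

11800 g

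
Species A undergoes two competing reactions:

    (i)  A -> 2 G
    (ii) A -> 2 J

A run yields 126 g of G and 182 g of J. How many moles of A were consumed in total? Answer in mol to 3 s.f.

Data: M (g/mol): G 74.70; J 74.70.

2.06 mol

n(G) = 126 / 74.70 = 1.687 mol
n(J) = 182 / 74.70 = 2.436 mol
n(A) via (i) = (1/2)×1.687 = 0.8435 mol
n(A) via (ii) = (1/2)×2.436 = 1.218 mol
total n(A) = 0.8435 + 1.218 = 2.062 mol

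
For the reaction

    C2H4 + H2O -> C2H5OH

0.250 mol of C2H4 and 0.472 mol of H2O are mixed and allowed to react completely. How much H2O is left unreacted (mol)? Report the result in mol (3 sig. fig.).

n(C2H4) = 0.2500 mol
n(H2O) = 0.4720 mol
n/ν → C2H4: 0.2500, H2O: 0.4720; C2H4 is limiting.
H2O consumed = (1/1) × 0.2500 = 0.2500 mol
H2O remaining = 0.4720 − 0.2500 = 0.2220 mol

0.222 mol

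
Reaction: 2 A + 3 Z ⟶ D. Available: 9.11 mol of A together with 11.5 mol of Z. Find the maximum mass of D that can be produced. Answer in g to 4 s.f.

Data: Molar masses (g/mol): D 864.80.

n(A) = 9.110 mol
n(Z) = 11.50 mol
n/ν → A: 4.555, Z: 3.833; Z is limiting.
n(D) = (1/3) × 11.50 = 3.833 mol
mass = 3.833 × 864.80 = 3315 g

3315 g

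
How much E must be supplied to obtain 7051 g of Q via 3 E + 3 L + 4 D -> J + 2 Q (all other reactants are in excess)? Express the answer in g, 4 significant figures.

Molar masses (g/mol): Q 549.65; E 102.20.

n(Q) = 7051 / 549.65 = 12.83 mol
n(E) = (3/2) × 12.83 = 19.25 mol
mass = 19.25 × 102.20 = 1967 g

1967 g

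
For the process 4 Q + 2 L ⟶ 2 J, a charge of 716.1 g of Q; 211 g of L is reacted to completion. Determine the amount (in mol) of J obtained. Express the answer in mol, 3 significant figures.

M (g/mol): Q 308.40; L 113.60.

n(Q) = 716.1 / 308.40 = 2.322 mol
n(L) = 211.0 / 113.60 = 1.857 mol
n/ν → Q: 0.5805, L: 0.9285; Q is limiting.
n(J) = (2/4) × 2.322 = 1.161 mol

1.16 mol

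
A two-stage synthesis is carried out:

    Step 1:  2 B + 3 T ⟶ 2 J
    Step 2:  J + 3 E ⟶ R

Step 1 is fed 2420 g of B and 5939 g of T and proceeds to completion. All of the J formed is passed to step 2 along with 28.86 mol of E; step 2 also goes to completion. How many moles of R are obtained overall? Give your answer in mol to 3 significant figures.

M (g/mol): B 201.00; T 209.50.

9.62 mol

Step 1:
n(B) = 2420 / 201.00 = 12.04 mol
n(T) = 5939 / 209.50 = 28.35 mol
n/ν for B = 12.04/2 = 6.020
n/ν for T = 28.35/3 = 9.450
Smallest n/ν is B → limiting reagent.
n(J) produced = (2/2) × 12.04 = 12.04 mol
Step 2:
n(J) available = 12.04 mol
n(E) = 28.86 mol
n/ν for J = 12.04/1 = 12.04
n/ν for E = 28.86/3 = 9.620
Smallest n/ν is E → limiting reagent.
n(R) = (1/3) × 28.86 = 9.620 mol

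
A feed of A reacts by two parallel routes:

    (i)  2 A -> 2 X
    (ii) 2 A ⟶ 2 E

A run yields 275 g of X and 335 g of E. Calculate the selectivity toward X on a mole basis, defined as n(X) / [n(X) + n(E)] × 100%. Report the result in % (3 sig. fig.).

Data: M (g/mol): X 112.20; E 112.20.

n(X) = 275 / 112.20 = 2.451 mol
n(E) = 335 / 112.20 = 2.986 mol
selectivity = 2.451/(2.451+2.986) × 100 = 45.08 %

45.1 %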